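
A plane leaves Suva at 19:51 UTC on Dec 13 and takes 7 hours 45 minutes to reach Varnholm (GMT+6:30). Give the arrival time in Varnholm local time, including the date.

10:06 on Dec 14

Departure is given in UTC: 19:51 on Dec 13.
Add 7 hours and 45 minutes → 03:36 UTC (Dec 14).
Varnholm is UTC+6:30: 03:36 + 6:30 = 10:06 on Dec 14.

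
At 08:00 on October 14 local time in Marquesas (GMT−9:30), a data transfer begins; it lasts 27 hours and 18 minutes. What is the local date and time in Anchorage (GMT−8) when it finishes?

12:48 on October 15

Anchorage is 1:30 ahead of Marquesas.
After 27 hours 18 minutes it is 11:18 (Oct 15) in Marquesas.
Shift by the zone difference: 11:18 + 1:30 = 12:48 on Oct 15 in Anchorage.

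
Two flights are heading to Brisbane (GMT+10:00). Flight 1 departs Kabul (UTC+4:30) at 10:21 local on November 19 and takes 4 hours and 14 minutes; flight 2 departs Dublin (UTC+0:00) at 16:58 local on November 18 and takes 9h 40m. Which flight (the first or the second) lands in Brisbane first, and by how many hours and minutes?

Flight 1 in UTC: 10:21 − 4:30 = 05:51 on Nov 19.
+4 hours 14 minutes → arrive 10:05 UTC on Nov 19.
Flight 2 departs at 16:58 UTC (Nov 18).
+9 hours 40 minutes → arrive 02:38 UTC on Nov 19.
Flight 2 lands earlier by 7 hours 27 minutes.

the second, by 7 hours 27 minutes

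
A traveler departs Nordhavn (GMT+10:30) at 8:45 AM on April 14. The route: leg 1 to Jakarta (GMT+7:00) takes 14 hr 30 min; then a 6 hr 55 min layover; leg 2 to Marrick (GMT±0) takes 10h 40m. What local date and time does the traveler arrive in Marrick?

Convert departure to UTC: 8:45 AM − 10:30 = 10:15 PM UTC on Apr 13.
Add 14 hours 30 minutes leg 1 → 12:45 PM UTC (Apr 14).
Add 6 hours and 55 minutes layover in Jakarta → 7:40 PM UTC.
Add 10 hours and 40 minutes leg 2 → 6:20 AM UTC (Apr 15).
Marrick is UTC+0, so local arrival is the same: 6:20 AM on Apr 15.

6:20 AM on April 15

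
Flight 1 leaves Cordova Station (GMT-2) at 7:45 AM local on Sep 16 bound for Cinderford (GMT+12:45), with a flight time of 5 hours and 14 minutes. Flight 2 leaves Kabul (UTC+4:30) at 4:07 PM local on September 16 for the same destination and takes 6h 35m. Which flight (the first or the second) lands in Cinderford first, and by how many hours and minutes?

the first, by 3 hours 13 minutes

Flight 1 in UTC: 7:45 AM + 2:00 = 9:45 AM on Sep 16.
+5 hours and 14 minutes → arrive 2:59 PM UTC on Sep 16.
Flight 2 in UTC: 4:07 PM − 4:30 = 11:37 AM on Sep 16.
+6 hours 35 minutes → arrive 6:12 PM UTC on Sep 16.
Flight 1 lands earlier by 3 hours 13 minutes.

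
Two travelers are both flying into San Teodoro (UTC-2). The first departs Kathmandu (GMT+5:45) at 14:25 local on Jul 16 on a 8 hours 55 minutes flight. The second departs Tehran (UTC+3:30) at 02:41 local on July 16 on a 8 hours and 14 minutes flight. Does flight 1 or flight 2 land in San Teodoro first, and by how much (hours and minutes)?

the second, by 10 hours 10 minutes

Flight 1 in UTC: 14:25 − 5:45 = 08:40 on Jul 16.
+8 hours 55 minutes → arrive 17:35 UTC on Jul 16.
Flight 2 in UTC: 02:41 − 3:30 = 23:11 on Jul 15.
+8 hours and 14 minutes → arrive 07:25 UTC on Jul 16.
Flight 2 lands earlier by 10 hours 10 minutes.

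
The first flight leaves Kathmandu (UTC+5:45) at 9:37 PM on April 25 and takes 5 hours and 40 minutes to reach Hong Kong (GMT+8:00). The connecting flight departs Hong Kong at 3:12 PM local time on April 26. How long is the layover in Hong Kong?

Convert departure to UTC: 9:37 PM − 5:45 = 3:52 PM UTC on Apr 25.
Add 5 hours 40 minutes flight time → 9:32 PM UTC.
Hong Kong is UTC+8:00, so local arrival = 9:32 PM + 8:00 = 5:32 AM on Apr 26.
Layover = 3:12 PM − 5:32 AM = 9 hours 40 minutes.

9 hours 40 minutes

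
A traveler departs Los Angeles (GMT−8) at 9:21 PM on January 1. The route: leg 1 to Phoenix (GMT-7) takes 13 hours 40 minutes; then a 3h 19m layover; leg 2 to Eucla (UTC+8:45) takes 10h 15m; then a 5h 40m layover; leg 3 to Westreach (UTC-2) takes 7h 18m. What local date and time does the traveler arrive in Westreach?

7:33 PM on January 3

Convert departure to UTC: 9:21 PM + 8:00 = 5:21 AM UTC on Jan 2.
Add 13 hours and 40 minutes leg 1 → 7:01 PM UTC.
Add 3 hours and 19 minutes layover in Phoenix → 10:20 PM UTC.
Add 10 hours and 15 minutes leg 2 → 8:35 AM UTC (Jan 3).
Add 5 hours 40 minutes layover in Eucla → 2:15 PM UTC.
Add 7 hours 18 minutes leg 3 → 9:33 PM UTC.
Westreach is UTC−2:00, so local arrival = 9:33 PM − 2:00 = 7:33 PM on Jan 3.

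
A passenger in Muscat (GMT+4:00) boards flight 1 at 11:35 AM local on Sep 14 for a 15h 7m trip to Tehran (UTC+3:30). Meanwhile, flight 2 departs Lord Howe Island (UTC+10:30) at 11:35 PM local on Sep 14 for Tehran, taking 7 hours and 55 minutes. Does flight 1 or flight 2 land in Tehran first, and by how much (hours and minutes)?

Flight 1 in UTC: 11:35 AM − 4:00 = 7:35 AM on Sep 14.
+15 hours and 7 minutes → arrive 10:42 PM UTC on Sep 14.
Flight 2 in UTC: 11:35 PM − 10:30 = 1:05 PM on Sep 14.
+7 hours and 55 minutes → arrive 9:00 PM UTC on Sep 14.
Flight 2 lands earlier by 1 hour 42 minutes.

the second, by 1 hour 42 minutes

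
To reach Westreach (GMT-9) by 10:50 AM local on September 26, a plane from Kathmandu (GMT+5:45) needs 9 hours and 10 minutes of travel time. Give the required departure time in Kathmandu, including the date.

4:25 PM on September 26

Target arrival in UTC: 10:50 AM + 9:00 = 7:50 PM on Sep 26.
Subtract 9 hours and 10 minutes → departure 10:40 AM UTC on Sep 26.
Kathmandu is UTC+5:45: 10:40 AM + 5:45 = 4:25 PM on Sep 26.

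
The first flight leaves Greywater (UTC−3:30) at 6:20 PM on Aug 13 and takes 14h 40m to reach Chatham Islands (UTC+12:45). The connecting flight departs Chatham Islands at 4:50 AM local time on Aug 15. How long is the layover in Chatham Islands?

3 hours 35 minutes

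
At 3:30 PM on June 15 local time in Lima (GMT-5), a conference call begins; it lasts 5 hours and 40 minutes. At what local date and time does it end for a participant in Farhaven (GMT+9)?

11:10 AM on June 16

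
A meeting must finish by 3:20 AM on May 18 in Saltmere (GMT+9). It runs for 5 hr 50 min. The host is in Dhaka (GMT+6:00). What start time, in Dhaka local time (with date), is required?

Target end time in UTC: 3:20 AM − 9:00 = 6:20 PM on May 17.
Subtract 5 hours 50 minutes → start 12:30 PM UTC on May 17.
Dhaka is UTC+6:00: 12:30 PM + 6:00 = 6:30 PM on May 17.

6:30 PM on May 17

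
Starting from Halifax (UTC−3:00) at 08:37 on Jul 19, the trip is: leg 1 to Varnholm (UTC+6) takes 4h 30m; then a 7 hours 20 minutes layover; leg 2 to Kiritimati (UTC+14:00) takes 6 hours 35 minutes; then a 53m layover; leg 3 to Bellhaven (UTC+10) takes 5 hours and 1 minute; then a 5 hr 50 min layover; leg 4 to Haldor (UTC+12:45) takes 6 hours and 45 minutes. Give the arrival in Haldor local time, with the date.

13:16 on Jul 21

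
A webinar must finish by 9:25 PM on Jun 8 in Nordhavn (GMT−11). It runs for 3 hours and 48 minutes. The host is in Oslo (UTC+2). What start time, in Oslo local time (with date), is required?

6:37 AM on June 9

Target end time in UTC: 9:25 PM + 11:00 = 8:25 AM on Jun 9.
Subtract 3 hours and 48 minutes → start 4:37 AM UTC on Jun 9.
Oslo is UTC+2:00: 4:37 AM + 2:00 = 6:37 AM on Jun 9.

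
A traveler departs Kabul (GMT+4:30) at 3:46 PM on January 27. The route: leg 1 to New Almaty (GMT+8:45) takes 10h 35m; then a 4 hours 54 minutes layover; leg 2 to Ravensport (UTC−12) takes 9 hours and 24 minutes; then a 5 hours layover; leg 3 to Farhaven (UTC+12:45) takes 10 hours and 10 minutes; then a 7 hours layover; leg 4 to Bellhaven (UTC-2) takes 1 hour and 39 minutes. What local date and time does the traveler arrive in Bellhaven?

9:58 AM on January 29

Convert departure to UTC: 3:46 PM − 4:30 = 11:16 AM UTC on Jan 27.
Add 10 hours 35 minutes leg 1 → 9:51 PM UTC.
Add 4 hours and 54 minutes layover in New Almaty → 2:45 AM UTC (Jan 28).
Add 9 hours 24 minutes leg 2 → 12:09 PM UTC.
Add 5 hours layover in Ravensport → 5:09 PM UTC.
Add 10 hours 10 minutes leg 3 → 3:19 AM UTC (Jan 29).
Add 7 hours layover in Farhaven → 10:19 AM UTC.
Add 1 hour 39 minutes leg 4 → 11:58 AM UTC.
Bellhaven is UTC−2:00, so local arrival = 11:58 AM − 2:00 = 9:58 AM on Jan 29.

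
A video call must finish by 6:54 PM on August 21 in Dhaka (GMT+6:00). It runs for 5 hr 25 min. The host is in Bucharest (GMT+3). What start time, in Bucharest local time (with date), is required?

Target end time in UTC: 6:54 PM − 6:00 = 12:54 PM on Aug 21.
Subtract 5 hours and 25 minutes → start 7:29 AM UTC on Aug 21.
Bucharest is UTC+3:00: 7:29 AM + 3:00 = 10:29 AM on Aug 21.

10:29 AM on August 21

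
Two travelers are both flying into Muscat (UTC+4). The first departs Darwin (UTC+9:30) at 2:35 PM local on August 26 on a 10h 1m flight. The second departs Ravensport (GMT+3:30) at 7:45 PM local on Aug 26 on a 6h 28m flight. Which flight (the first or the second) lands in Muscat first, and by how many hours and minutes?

the first, by 7 hours 37 minutes

Flight 1 in UTC: 2:35 PM − 9:30 = 5:05 AM on Aug 26.
+10 hours 1 minute → arrive 3:06 PM UTC on Aug 26.
Flight 2 in UTC: 7:45 PM − 3:30 = 4:15 PM on Aug 26.
+6 hours and 28 minutes → arrive 10:43 PM UTC on Aug 26.
Flight 1 lands earlier by 7 hours 37 minutes.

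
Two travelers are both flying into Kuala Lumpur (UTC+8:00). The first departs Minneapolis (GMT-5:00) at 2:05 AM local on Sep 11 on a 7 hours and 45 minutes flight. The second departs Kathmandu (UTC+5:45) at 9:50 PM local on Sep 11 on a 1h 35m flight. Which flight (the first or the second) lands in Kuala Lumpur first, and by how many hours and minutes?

the first, by 2 hours 50 minutes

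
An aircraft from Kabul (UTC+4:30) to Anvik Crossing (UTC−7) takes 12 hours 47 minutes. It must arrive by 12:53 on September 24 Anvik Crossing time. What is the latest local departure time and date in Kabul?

Target arrival in UTC: 12:53 + 7:00 = 19:53 on Sep 24.
Subtract 12 hours and 47 minutes → departure 07:06 UTC on Sep 24.
Kabul is UTC+4:30: 07:06 + 4:30 = 11:36 on Sep 24.

11:36 on September 24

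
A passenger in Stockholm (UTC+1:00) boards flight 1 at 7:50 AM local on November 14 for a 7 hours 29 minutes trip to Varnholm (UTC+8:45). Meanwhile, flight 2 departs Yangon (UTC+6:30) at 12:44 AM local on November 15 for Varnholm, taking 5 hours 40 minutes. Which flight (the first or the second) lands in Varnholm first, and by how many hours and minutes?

Flight 1 in UTC: 7:50 AM − 1:00 = 6:50 AM on Nov 14.
+7 hours and 29 minutes → arrive 2:19 PM UTC on Nov 14.
Flight 2 in UTC: 12:44 AM − 6:30 = 6:14 PM on Nov 14.
+5 hours 40 minutes → arrive 11:54 PM UTC on Nov 14.
Flight 1 lands earlier by 9 hours 35 minutes.

the first, by 9 hours 35 minutes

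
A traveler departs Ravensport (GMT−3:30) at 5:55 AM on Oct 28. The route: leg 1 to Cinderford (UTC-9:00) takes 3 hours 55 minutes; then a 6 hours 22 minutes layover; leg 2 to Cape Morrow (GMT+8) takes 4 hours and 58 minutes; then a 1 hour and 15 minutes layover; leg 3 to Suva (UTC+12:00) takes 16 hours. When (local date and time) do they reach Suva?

5:55 AM on October 30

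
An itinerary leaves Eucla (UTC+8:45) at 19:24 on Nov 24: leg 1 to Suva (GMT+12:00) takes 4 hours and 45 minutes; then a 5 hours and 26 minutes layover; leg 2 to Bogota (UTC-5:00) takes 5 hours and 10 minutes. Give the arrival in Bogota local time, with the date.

21:00 on November 24

Convert departure to UTC: 19:24 − 8:45 = 10:39 UTC on Nov 24.
Add 4 hours 45 minutes leg 1 → 15:24 UTC.
Add 5 hours 26 minutes layover in Suva → 20:50 UTC.
Add 5 hours and 10 minutes leg 2 → 02:00 UTC (Nov 25).
Bogota is UTC−5:00, so local arrival = 02:00 − 5:00 = 21:00 on Nov 24.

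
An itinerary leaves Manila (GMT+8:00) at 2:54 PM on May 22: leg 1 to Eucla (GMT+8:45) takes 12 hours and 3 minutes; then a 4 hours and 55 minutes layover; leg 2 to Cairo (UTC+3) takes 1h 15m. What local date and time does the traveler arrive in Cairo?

4:07 AM on May 23

Convert departure to UTC: 2:54 PM − 8:00 = 6:54 AM UTC on May 22.
Add 12 hours 3 minutes leg 1 → 6:57 PM UTC.
Add 4 hours 55 minutes layover in Eucla → 11:52 PM UTC.
Add 1 hour and 15 minutes leg 2 → 1:07 AM UTC (May 23).
Cairo is UTC+3:00, so local arrival = 1:07 AM + 3:00 = 4:07 AM on May 23.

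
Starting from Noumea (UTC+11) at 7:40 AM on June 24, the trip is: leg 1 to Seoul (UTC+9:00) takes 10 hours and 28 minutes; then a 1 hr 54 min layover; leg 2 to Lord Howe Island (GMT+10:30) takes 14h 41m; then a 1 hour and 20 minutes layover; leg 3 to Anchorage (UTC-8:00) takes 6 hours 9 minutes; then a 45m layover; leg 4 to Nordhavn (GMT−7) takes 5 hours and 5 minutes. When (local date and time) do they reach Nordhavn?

6:02 AM on June 25

Convert departure to UTC: 7:40 AM − 11:00 = 8:40 PM UTC on Jun 23.
Add 10 hours and 28 minutes leg 1 → 7:08 AM UTC (Jun 24).
Add 1 hour and 54 minutes layover in Seoul → 9:02 AM UTC.
Add 14 hours and 41 minutes leg 2 → 11:43 PM UTC.
Add 1 hour and 20 minutes layover in Lord Howe Island → 1:03 AM UTC (Jun 25).
Add 6 hours 9 minutes leg 3 → 7:12 AM UTC.
Add 45 minutes layover in Anchorage → 7:57 AM UTC.
Add 5 hours and 5 minutes leg 4 → 1:02 PM UTC.
Nordhavn is UTC−7:00, so local arrival = 1:02 PM − 7:00 = 6:02 AM on Jun 25.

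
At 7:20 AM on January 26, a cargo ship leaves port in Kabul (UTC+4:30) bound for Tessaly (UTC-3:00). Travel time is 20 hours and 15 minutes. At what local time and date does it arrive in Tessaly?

8:05 PM on January 26

Convert departure to UTC: 7:20 AM − 4:30 = 2:50 AM UTC on Jan 26.
Add 20 hours and 15 minutes travel time → 11:05 PM UTC.
Tessaly is UTC−3:00, so local arrival = 11:05 PM − 3:00 = 8:05 PM on Jan 26.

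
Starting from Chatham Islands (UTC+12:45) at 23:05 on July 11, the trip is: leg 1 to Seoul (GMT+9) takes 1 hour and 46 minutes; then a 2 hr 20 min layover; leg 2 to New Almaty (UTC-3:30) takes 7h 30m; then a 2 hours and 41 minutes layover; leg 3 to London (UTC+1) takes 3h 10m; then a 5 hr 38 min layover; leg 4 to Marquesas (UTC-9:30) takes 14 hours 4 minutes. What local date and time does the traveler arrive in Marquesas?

13:59 on Jul 12

Convert departure to UTC: 23:05 − 12:45 = 10:20 UTC on Jul 11.
Add 1 hour and 46 minutes leg 1 → 12:06 UTC.
Add 2 hours and 20 minutes layover in Seoul → 14:26 UTC.
Add 7 hours and 30 minutes leg 2 → 21:56 UTC.
Add 2 hours 41 minutes layover in New Almaty → 00:37 UTC (Jul 12).
Add 3 hours and 10 minutes leg 3 → 03:47 UTC.
Add 5 hours and 38 minutes layover in London → 09:25 UTC.
Add 14 hours and 4 minutes leg 4 → 23:29 UTC.
Marquesas is UTC−9:30, so local arrival = 23:29 − 9:30 = 13:59 on Jul 12.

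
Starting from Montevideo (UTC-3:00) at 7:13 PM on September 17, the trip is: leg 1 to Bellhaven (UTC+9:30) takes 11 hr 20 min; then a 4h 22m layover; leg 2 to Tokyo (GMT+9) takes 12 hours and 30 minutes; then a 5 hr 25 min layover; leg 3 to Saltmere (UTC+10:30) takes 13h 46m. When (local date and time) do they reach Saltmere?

8:06 AM on September 20

Convert departure to UTC: 7:13 PM + 3:00 = 10:13 PM UTC on Sep 17.
Add 11 hours 20 minutes leg 1 → 9:33 AM UTC (Sep 18).
Add 4 hours 22 minutes layover in Bellhaven → 1:55 PM UTC.
Add 12 hours and 30 minutes leg 2 → 2:25 AM UTC (Sep 19).
Add 5 hours and 25 minutes layover in Tokyo → 7:50 AM UTC.
Add 13 hours 46 minutes leg 3 → 9:36 PM UTC.
Saltmere is UTC+10:30, so local arrival = 9:36 PM + 10:30 = 8:06 AM on Sep 20.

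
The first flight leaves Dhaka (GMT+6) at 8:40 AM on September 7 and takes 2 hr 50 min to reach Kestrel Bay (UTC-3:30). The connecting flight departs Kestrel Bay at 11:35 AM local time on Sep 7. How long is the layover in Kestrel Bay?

Convert departure to UTC: 8:40 AM − 6:00 = 2:40 AM UTC on Sep 7.
Add 2 hours and 50 minutes flight time → 5:30 AM UTC.
Kestrel Bay is UTC−3:30, so local arrival = 5:30 AM − 3:30 = 2:00 AM on Sep 7.
Layover = 11:35 AM − 2:00 AM = 9 hours 35 minutes.

9 hours 35 minutes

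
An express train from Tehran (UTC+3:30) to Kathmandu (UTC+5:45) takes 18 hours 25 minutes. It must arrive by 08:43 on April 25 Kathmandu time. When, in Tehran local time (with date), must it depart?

12:03 on Apr 24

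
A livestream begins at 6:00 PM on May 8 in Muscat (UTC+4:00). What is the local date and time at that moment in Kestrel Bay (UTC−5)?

9:00 AM on May 8

Kestrel Bay is 9:00 behind Muscat.
Shift by the zone difference: 6:00 PM − 9:00 = 9:00 AM on May 8 in Kestrel Bay.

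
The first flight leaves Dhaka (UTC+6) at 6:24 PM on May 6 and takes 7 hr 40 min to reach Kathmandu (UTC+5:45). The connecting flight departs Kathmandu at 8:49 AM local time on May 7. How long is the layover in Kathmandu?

7 hours

Convert departure to UTC: 6:24 PM − 6:00 = 12:24 PM UTC on May 6.
Add 7 hours 40 minutes flight time → 8:04 PM UTC.
Kathmandu is UTC+5:45, so local arrival = 8:04 PM + 5:45 = 1:49 AM on May 7.
Layover = 8:49 AM − 1:49 AM = 7 hours.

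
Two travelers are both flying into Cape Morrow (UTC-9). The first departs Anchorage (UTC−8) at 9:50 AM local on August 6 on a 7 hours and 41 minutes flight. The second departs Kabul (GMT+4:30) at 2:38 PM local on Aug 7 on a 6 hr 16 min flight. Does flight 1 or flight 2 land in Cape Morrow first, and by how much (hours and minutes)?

Flight 1 in UTC: 9:50 AM + 8:00 = 5:50 PM on Aug 6.
+7 hours 41 minutes → arrive 1:31 AM UTC on Aug 7.
Flight 2 in UTC: 2:38 PM − 4:30 = 10:08 AM on Aug 7.
+6 hours and 16 minutes → arrive 4:24 PM UTC on Aug 7.
Flight 1 lands earlier by 14 hours 53 minutes.

the first, by 14 hours 53 minutes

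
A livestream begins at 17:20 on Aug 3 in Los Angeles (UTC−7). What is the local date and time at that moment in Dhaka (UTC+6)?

Dhaka is 13:00 ahead of Los Angeles.
Shift by the zone difference: 17:20 + 13:00 = 06:20 on Aug 4 in Dhaka.

06:20 on Aug 4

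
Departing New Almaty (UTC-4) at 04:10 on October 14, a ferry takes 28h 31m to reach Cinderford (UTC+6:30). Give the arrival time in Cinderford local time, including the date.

19:11 on October 15

Cinderford is 10:30 ahead of New Almaty.
After 28 hours 31 minutes it is 08:41 (Oct 15) in New Almaty.
Shift by the zone difference: 08:41 + 10:30 = 19:11 on Oct 15 in Cinderford.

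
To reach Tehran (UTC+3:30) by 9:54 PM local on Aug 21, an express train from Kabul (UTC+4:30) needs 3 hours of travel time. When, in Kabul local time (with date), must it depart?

7:54 PM on August 21

Target arrival in UTC: 9:54 PM − 3:30 = 6:24 PM on Aug 21.
Subtract 3 hours → departure 3:24 PM UTC on Aug 21.
Kabul is UTC+4:30: 3:24 PM + 4:30 = 7:54 PM on Aug 21.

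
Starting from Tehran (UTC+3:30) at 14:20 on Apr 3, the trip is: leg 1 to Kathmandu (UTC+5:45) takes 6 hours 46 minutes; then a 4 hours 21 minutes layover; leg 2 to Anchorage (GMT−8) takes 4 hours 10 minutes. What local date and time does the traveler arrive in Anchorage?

Convert departure to UTC: 14:20 − 3:30 = 10:50 UTC on Apr 3.
Add 6 hours and 46 minutes leg 1 → 17:36 UTC.
Add 4 hours 21 minutes layover in Kathmandu → 21:57 UTC.
Add 4 hours 10 minutes leg 2 → 02:07 UTC (Apr 4).
Anchorage is UTC−8:00, so local arrival = 02:07 − 8:00 = 18:07 on Apr 3.

18:07 on April 3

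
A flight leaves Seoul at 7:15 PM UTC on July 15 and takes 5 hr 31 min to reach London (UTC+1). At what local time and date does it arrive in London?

Departure is given in UTC: 7:15 PM on Jul 15.
Add 5 hours 31 minutes → 12:46 AM UTC (Jul 16).
London is UTC+1:00: 12:46 AM + 1:00 = 1:46 AM on Jul 16.

1:46 AM on July 16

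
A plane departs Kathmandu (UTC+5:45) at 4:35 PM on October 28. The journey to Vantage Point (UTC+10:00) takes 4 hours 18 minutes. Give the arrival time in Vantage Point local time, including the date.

Vantage Point is 4:15 ahead of Kathmandu.
After 4 hours 18 minutes it is 8:53 PM in Kathmandu.
Shift by the zone difference: 8:53 PM + 4:15 = 1:08 AM on Oct 29 in Vantage Point.

1:08 AM on October 29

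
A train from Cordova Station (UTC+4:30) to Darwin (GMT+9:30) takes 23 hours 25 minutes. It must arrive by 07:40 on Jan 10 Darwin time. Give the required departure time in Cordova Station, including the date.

Target arrival in UTC: 07:40 − 9:30 = 22:10 on Jan 9.
Subtract 23 hours and 25 minutes → departure 22:45 UTC on Jan 8.
Cordova Station is UTC+4:30: 22:45 + 4:30 = 03:15 on Jan 9.

03:15 on Jan 9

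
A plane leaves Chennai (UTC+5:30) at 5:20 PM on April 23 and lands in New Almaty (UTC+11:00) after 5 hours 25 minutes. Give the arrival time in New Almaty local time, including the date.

4:15 AM on April 24

New Almaty is 5:30 ahead of Chennai.
After 5 hours and 25 minutes it is 10:45 PM in Chennai.
Shift by the zone difference: 10:45 PM + 5:30 = 4:15 AM on Apr 24 in New Almaty.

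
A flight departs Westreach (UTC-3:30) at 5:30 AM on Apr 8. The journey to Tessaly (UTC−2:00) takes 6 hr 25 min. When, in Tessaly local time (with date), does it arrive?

1:25 PM on Apr 8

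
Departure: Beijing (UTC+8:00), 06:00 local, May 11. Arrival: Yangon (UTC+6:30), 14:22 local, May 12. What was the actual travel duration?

Departure in UTC: 06:00 − 8:00 = 22:00 on May 10.
Arrival in UTC: 14:22 − 6:30 = 07:52 on May 12.
Elapsed = 07:52 − 22:00 (+2 days) = 33 hours 52 minutes.

33 hours 52 minutes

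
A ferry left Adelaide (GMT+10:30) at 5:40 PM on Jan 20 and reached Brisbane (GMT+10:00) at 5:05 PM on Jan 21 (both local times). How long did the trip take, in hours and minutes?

23 hours 55 minutes

Departure in UTC: 5:40 PM − 10:30 = 7:10 AM on Jan 20.
Arrival in UTC: 5:05 PM − 10:00 = 7:05 AM on Jan 21.
Elapsed = 7:05 AM − 7:10 AM (+1 day) = 23 hours 55 minutes.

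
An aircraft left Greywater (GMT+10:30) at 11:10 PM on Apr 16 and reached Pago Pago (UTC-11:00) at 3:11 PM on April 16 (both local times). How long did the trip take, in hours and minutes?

13 hours 31 minutes

Departure in UTC: 11:10 PM − 10:30 = 12:40 PM on Apr 16.
Arrival in UTC: 3:11 PM + 11:00 = 2:11 AM on Apr 17.
Elapsed = 2:11 AM − 12:40 PM (+1 day) = 13 hours 31 minutes.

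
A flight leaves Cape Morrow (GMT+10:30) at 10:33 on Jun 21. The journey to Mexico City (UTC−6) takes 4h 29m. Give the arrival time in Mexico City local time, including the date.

Convert departure to UTC: 10:33 − 10:30 = 00:03 UTC on Jun 21.
Add 4 hours and 29 minutes travel time → 04:32 UTC.
Mexico City is UTC−6:00, so local arrival = 04:32 − 6:00 = 22:32 on Jun 20.

22:32 on June 20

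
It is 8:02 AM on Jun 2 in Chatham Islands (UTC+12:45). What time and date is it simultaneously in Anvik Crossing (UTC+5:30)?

In UTC: 8:02 AM − 12:45 = 7:17 PM on Jun 1.
Anvik Crossing is UTC+5:30: 7:17 PM + 5:30 = 12:47 AM on Jun 2.

12:47 AM on Jun 2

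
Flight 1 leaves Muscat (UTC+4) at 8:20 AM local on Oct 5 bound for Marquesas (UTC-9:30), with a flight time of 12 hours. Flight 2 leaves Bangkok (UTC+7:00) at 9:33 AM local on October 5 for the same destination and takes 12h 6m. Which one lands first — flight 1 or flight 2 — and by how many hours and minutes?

the second, by 1 hour 41 minutes

Flight 1 in UTC: 8:20 AM − 4:00 = 4:20 AM on Oct 5.
+12 hours → arrive 4:20 PM UTC on Oct 5.
Flight 2 in UTC: 9:33 AM − 7:00 = 2:33 AM on Oct 5.
+12 hours 6 minutes → arrive 2:39 PM UTC on Oct 5.
Flight 2 lands earlier by 1 hour 41 minutes.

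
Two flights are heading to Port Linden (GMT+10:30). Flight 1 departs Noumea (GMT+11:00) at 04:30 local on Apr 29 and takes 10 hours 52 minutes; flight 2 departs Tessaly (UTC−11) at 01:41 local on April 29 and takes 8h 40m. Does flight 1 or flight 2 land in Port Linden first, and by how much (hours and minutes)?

the first, by 16 hours 59 minutes

Flight 1 in UTC: 04:30 − 11:00 = 17:30 on Apr 28.
+10 hours and 52 minutes → arrive 04:22 UTC on Apr 29.
Flight 2 in UTC: 01:41 + 11:00 = 12:41 on Apr 29.
+8 hours and 40 minutes → arrive 21:21 UTC on Apr 29.
Flight 1 lands earlier by 16 hours 59 minutes.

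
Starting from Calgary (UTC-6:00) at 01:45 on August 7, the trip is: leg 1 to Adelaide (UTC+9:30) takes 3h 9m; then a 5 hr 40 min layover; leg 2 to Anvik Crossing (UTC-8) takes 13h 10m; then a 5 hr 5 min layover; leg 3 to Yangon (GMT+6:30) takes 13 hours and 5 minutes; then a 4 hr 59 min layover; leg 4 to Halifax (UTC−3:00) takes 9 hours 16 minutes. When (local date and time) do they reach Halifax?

Convert departure to UTC: 01:45 + 6:00 = 07:45 UTC on Aug 7.
Add 3 hours and 9 minutes leg 1 → 10:54 UTC.
Add 5 hours and 40 minutes layover in Adelaide → 16:34 UTC.
Add 13 hours and 10 minutes leg 2 → 05:44 UTC (Aug 8).
Add 5 hours and 5 minutes layover in Anvik Crossing → 10:49 UTC.
Add 13 hours 5 minutes leg 3 → 23:54 UTC.
Add 4 hours and 59 minutes layover in Yangon → 04:53 UTC (Aug 9).
Add 9 hours 16 minutes leg 4 → 14:09 UTC.
Halifax is UTC−3:00, so local arrival = 14:09 − 3:00 = 11:09 on Aug 9.

11:09 on Aug 9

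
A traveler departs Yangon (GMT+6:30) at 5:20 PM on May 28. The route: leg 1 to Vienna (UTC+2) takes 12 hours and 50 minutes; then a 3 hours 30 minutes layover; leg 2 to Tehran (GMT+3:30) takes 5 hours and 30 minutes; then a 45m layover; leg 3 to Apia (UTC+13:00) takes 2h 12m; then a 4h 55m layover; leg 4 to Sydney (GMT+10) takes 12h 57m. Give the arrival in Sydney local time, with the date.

Convert departure to UTC: 5:20 PM − 6:30 = 10:50 AM UTC on May 28.
Add 12 hours 50 minutes leg 1 → 11:40 PM UTC.
Add 3 hours 30 minutes layover in Vienna → 3:10 AM UTC (May 29).
Add 5 hours and 30 minutes leg 2 → 8:40 AM UTC.
Add 45 minutes layover in Tehran → 9:25 AM UTC.
Add 2 hours and 12 minutes leg 3 → 11:37 AM UTC.
Add 4 hours 55 minutes layover in Apia → 4:32 PM UTC.
Add 12 hours 57 minutes leg 4 → 5:29 AM UTC (May 30).
Sydney is UTC+10:00, so local arrival = 5:29 AM + 10:00 = 3:29 PM on May 30.

3:29 PM on May 30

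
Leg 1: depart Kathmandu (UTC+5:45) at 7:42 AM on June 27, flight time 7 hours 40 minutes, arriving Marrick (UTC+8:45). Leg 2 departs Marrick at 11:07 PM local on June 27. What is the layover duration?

Convert departure to UTC: 7:42 AM − 5:45 = 1:57 AM UTC on Jun 27.
Add 7 hours 40 minutes flight time → 9:37 AM UTC.
Marrick is UTC+8:45, so local arrival = 9:37 AM + 8:45 = 6:22 PM on Jun 27.
Layover = 11:07 PM − 6:22 PM = 4 hours 45 minutes.

4 hours 45 minutes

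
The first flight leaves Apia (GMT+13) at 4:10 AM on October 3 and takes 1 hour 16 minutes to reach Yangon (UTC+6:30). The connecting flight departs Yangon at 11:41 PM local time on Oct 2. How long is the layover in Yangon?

Convert departure to UTC: 4:10 AM − 13:00 = 3:10 PM UTC on Oct 2.
Add 1 hour and 16 minutes flight time → 4:26 PM UTC.
Yangon is UTC+6:30, so local arrival = 4:26 PM + 6:30 = 10:56 PM on Oct 2.
Layover = 11:41 PM − 10:56 PM = 45 minutes.

45 minutes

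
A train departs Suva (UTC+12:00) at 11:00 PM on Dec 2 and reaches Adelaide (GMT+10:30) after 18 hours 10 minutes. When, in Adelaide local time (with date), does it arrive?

Adelaide is 1:30 behind Suva.
After 18 hours and 10 minutes it is 5:10 PM (Dec 3) in Suva.
Shift by the zone difference: 5:10 PM − 1:30 = 3:40 PM on Dec 3 in Adelaide.

3:40 PM on December 3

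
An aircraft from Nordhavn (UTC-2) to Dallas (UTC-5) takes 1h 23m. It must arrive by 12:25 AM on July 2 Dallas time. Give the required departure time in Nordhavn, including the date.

Target arrival in UTC: 12:25 AM + 5:00 = 5:25 AM on Jul 2.
Subtract 1 hour 23 minutes → departure 4:02 AM UTC on Jul 2.
Nordhavn is UTC−2:00: 4:02 AM − 2:00 = 2:02 AM on Jul 2.

2:02 AM on Jul 2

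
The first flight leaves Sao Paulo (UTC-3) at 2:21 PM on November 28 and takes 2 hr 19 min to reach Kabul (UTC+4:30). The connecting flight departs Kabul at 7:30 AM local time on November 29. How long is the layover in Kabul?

Convert departure to UTC: 2:21 PM + 3:00 = 5:21 PM UTC on Nov 28.
Add 2 hours 19 minutes flight time → 7:40 PM UTC.
Kabul is UTC+4:30, so local arrival = 7:40 PM + 4:30 = 12:10 AM on Nov 29.
Layover = 7:30 AM − 12:10 AM = 7 hours 20 minutes.

7 hours 20 minutes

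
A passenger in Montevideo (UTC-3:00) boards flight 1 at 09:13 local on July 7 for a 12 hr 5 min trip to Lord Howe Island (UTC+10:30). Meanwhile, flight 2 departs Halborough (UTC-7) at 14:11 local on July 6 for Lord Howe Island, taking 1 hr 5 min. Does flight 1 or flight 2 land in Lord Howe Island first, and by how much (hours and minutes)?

Flight 1 in UTC: 09:13 + 3:00 = 12:13 on Jul 7.
+12 hours and 5 minutes → arrive 00:18 UTC on Jul 8.
Flight 2 in UTC: 14:11 + 7:00 = 21:11 on Jul 6.
+1 hour and 5 minutes → arrive 22:16 UTC on Jul 6.
Flight 2 lands earlier by 26 hours 2 minutes.

the second, by 26 hours 2 minutes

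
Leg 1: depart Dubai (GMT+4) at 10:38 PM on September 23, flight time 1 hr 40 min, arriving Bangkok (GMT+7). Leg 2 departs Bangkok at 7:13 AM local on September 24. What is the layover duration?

Convert departure to UTC: 10:38 PM − 4:00 = 6:38 PM UTC on Sep 23.
Add 1 hour 40 minutes flight time → 8:18 PM UTC.
Bangkok is UTC+7:00, so local arrival = 8:18 PM + 7:00 = 3:18 AM on Sep 24.
Layover = 7:13 AM − 3:18 AM = 3 hours 55 minutes.

3 hours 55 minutes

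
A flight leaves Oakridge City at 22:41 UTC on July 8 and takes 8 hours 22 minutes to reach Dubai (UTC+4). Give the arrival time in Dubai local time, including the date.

11:03 on Jul 9

Departure is given in UTC: 22:41 on Jul 8.
Add 8 hours and 22 minutes → 07:03 UTC (Jul 9).
Dubai is UTC+4:00: 07:03 + 4:00 = 11:03 on Jul 9.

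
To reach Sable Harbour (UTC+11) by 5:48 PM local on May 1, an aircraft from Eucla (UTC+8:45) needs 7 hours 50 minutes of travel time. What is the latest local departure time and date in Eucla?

7:43 AM on May 1

Target arrival in UTC: 5:48 PM − 11:00 = 6:48 AM on May 1.
Subtract 7 hours and 50 minutes → departure 10:58 PM UTC on Apr 30.
Eucla is UTC+8:45: 10:58 PM + 8:45 = 7:43 AM on May 1.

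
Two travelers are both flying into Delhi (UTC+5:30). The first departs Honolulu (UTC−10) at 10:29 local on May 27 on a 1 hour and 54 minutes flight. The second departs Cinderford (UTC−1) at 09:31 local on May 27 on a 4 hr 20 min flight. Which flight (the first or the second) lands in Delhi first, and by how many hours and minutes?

Flight 1 in UTC: 10:29 + 10:00 = 20:29 on May 27.
+1 hour 54 minutes → arrive 22:23 UTC on May 27.
Flight 2 in UTC: 09:31 + 1:00 = 10:31 on May 27.
+4 hours and 20 minutes → arrive 14:51 UTC on May 27.
Flight 2 lands earlier by 7 hours 32 minutes.

the second, by 7 hours 32 minutes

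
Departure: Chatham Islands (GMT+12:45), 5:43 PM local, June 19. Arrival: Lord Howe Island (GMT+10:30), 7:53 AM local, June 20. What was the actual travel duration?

Lord Howe Island is 2:15 behind Chatham Islands.
Clock-face elapsed time (ignoring zones) is 14 hours 10 minutes.
Actual elapsed = 14 hours 10 minutes + 2:15 = 16 hours 25 minutes.

16 hours 25 minutes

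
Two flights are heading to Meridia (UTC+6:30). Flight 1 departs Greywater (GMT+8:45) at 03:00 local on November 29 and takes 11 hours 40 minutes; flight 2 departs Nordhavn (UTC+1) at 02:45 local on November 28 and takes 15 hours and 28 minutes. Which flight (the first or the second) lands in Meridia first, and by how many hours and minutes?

the second, by 12 hours 42 minutes

Flight 1 in UTC: 03:00 − 8:45 = 18:15 on Nov 28.
+11 hours 40 minutes → arrive 05:55 UTC on Nov 29.
Flight 2 in UTC: 02:45 − 1:00 = 01:45 on Nov 28.
+15 hours and 28 minutes → arrive 17:13 UTC on Nov 28.
Flight 2 lands earlier by 12 hours 42 minutes.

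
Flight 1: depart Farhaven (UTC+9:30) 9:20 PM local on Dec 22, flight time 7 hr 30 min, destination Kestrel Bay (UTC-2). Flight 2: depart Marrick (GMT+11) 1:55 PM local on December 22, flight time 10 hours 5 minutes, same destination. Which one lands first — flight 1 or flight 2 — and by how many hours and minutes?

Flight 1 in UTC: 9:20 PM − 9:30 = 11:50 AM on Dec 22.
+7 hours 30 minutes → arrive 7:20 PM UTC on Dec 22.
Flight 2 in UTC: 1:55 PM − 11:00 = 2:55 AM on Dec 22.
+10 hours and 5 minutes → arrive 1:00 PM UTC on Dec 22.
Flight 2 lands earlier by 6 hours 20 minutes.

the second, by 6 hours 20 minutes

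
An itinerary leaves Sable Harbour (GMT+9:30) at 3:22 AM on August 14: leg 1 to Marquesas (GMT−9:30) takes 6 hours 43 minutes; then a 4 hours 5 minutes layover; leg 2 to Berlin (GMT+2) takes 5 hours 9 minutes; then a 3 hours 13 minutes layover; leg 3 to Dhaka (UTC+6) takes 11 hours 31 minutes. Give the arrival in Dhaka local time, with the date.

6:33 AM on August 15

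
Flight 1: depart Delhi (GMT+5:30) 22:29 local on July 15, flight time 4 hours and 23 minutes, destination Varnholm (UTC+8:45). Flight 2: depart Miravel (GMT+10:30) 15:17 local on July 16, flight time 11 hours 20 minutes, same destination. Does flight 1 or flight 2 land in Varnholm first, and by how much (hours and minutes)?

the first, by 18 hours 45 minutes

Flight 1 in UTC: 22:29 − 5:30 = 16:59 on Jul 15.
+4 hours and 23 minutes → arrive 21:22 UTC on Jul 15.
Flight 2 in UTC: 15:17 − 10:30 = 04:47 on Jul 16.
+11 hours 20 minutes → arrive 16:07 UTC on Jul 16.
Flight 1 lands earlier by 18 hours 45 minutes.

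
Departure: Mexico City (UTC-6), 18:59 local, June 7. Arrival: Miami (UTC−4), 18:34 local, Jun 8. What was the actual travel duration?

21 hours 35 minutes

Departure in UTC: 18:59 + 6:00 = 00:59 on Jun 8.
Arrival in UTC: 18:34 + 4:00 = 22:34 on Jun 8.
Elapsed = 22:34 − 00:59 = 21 hours 35 minutes.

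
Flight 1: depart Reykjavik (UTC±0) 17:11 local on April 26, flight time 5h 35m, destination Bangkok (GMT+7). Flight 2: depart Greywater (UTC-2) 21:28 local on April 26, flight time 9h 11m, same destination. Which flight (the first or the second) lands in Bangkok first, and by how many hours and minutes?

Flight 1 departs at 17:11 UTC (Apr 26).
+5 hours and 35 minutes → arrive 22:46 UTC on Apr 26.
Flight 2 in UTC: 21:28 + 2:00 = 23:28 on Apr 26.
+9 hours 11 minutes → arrive 08:39 UTC on Apr 27.
Flight 1 lands earlier by 9 hours 53 minutes.

the first, by 9 hours 53 minutes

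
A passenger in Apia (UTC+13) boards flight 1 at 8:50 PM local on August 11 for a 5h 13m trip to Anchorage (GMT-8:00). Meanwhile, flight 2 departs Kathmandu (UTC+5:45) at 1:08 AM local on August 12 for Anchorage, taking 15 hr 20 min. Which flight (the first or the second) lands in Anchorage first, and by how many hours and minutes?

the first, by 21 hours 40 minutes

Flight 1 in UTC: 8:50 PM − 13:00 = 7:50 AM on Aug 11.
+5 hours 13 minutes → arrive 1:03 PM UTC on Aug 11.
Flight 2 in UTC: 1:08 AM − 5:45 = 7:23 PM on Aug 11.
+15 hours and 20 minutes → arrive 10:43 AM UTC on Aug 12.
Flight 1 lands earlier by 21 hours 40 minutes.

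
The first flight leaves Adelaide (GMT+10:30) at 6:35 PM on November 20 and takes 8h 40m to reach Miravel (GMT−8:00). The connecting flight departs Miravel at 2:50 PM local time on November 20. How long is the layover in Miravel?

6 hours 5 minutes

Convert departure to UTC: 6:35 PM − 10:30 = 8:05 AM UTC on Nov 20.
Add 8 hours and 40 minutes flight time → 4:45 PM UTC.
Miravel is UTC−8:00, so local arrival = 4:45 PM − 8:00 = 8:45 AM on Nov 20.
Layover = 2:50 PM − 8:45 AM = 6 hours 5 minutes.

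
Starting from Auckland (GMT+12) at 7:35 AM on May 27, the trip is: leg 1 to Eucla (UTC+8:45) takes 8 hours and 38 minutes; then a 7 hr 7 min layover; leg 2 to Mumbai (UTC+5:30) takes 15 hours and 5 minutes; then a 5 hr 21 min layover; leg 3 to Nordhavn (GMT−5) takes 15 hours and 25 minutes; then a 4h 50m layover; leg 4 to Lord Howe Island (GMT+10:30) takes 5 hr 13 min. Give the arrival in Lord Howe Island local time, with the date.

7:44 PM on May 29

Convert departure to UTC: 7:35 AM − 12:00 = 7:35 PM UTC on May 26.
Add 8 hours 38 minutes leg 1 → 4:13 AM UTC (May 27).
Add 7 hours and 7 minutes layover in Eucla → 11:20 AM UTC.
Add 15 hours 5 minutes leg 2 → 2:25 AM UTC (May 28).
Add 5 hours and 21 minutes layover in Mumbai → 7:46 AM UTC.
Add 15 hours 25 minutes leg 3 → 11:11 PM UTC.
Add 4 hours 50 minutes layover in Nordhavn → 4:01 AM UTC (May 29).
Add 5 hours 13 minutes leg 4 → 9:14 AM UTC.
Lord Howe Island is UTC+10:30, so local arrival = 9:14 AM + 10:30 = 7:44 PM on May 29.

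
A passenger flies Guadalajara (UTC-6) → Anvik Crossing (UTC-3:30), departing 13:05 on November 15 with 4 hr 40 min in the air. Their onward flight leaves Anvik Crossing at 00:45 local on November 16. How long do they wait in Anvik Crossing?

Convert departure to UTC: 13:05 + 6:00 = 19:05 UTC on Nov 15.
Add 4 hours 40 minutes flight time → 23:45 UTC.
Anvik Crossing is UTC−3:30, so local arrival = 23:45 − 3:30 = 20:15 on Nov 15.
Layover = 00:45 − 20:15 (+1 day) = 4 hours 30 minutes.

4 hours 30 minutes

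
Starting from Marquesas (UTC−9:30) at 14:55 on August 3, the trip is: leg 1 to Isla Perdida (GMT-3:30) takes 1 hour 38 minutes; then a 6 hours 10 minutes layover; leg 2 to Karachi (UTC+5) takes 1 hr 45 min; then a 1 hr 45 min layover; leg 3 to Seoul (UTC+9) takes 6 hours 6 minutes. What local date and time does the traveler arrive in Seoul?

02:49 on August 5

Convert departure to UTC: 14:55 + 9:30 = 00:25 UTC on Aug 4.
Add 1 hour and 38 minutes leg 1 → 02:03 UTC.
Add 6 hours 10 minutes layover in Isla Perdida → 08:13 UTC.
Add 1 hour and 45 minutes leg 2 → 09:58 UTC.
Add 1 hour 45 minutes layover in Karachi → 11:43 UTC.
Add 6 hours 6 minutes leg 3 → 17:49 UTC.
Seoul is UTC+9:00, so local arrival = 17:49 + 9:00 = 02:49 on Aug 5.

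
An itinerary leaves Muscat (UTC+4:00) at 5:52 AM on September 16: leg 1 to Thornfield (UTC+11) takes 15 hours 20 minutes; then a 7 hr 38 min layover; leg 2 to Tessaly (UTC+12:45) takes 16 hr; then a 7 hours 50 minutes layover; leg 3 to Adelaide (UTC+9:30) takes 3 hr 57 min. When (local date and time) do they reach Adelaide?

Convert departure to UTC: 5:52 AM − 4:00 = 1:52 AM UTC on Sep 16.
Add 15 hours 20 minutes leg 1 → 5:12 PM UTC.
Add 7 hours and 38 minutes layover in Thornfield → 12:50 AM UTC (Sep 17).
Add 16 hours leg 2 → 4:50 PM UTC.
Add 7 hours 50 minutes layover in Tessaly → 12:40 AM UTC (Sep 18).
Add 3 hours and 57 minutes leg 3 → 4:37 AM UTC.
Adelaide is UTC+9:30, so local arrival = 4:37 AM + 9:30 = 2:07 PM on Sep 18.

2:07 PM on September 18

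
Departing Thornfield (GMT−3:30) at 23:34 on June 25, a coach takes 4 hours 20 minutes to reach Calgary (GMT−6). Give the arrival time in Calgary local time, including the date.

01:24 on June 26

Calgary is 2:30 behind Thornfield.
After 4 hours and 20 minutes it is 03:54 (Jun 26) in Thornfield.
Shift by the zone difference: 03:54 − 2:30 = 01:24 on Jun 26 in Calgary.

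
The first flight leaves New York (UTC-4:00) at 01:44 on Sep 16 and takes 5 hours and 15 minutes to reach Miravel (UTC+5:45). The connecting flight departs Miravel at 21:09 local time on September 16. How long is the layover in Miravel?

Convert departure to UTC: 01:44 + 4:00 = 05:44 UTC on Sep 16.
Add 5 hours 15 minutes flight time → 10:59 UTC.
Miravel is UTC+5:45, so local arrival = 10:59 + 5:45 = 16:44 on Sep 16.
Layover = 21:09 − 16:44 = 4 hours 25 minutes.

4 hours 25 minutes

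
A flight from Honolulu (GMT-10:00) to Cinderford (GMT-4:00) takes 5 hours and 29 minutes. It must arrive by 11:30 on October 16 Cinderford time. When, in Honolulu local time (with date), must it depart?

00:01 on October 16

Target arrival in UTC: 11:30 + 4:00 = 15:30 on Oct 16.
Subtract 5 hours and 29 minutes → departure 10:01 UTC on Oct 16.
Honolulu is UTC−10:00: 10:01 − 10:00 = 00:01 on Oct 16.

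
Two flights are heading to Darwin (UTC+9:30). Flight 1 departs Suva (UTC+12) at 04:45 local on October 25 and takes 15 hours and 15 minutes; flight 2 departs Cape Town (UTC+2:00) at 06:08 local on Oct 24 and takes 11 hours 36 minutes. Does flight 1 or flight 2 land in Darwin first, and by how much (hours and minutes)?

Flight 1 in UTC: 04:45 − 12:00 = 16:45 on Oct 24.
+15 hours and 15 minutes → arrive 08:00 UTC on Oct 25.
Flight 2 in UTC: 06:08 − 2:00 = 04:08 on Oct 24.
+11 hours 36 minutes → arrive 15:44 UTC on Oct 24.
Flight 2 lands earlier by 16 hours 16 minutes.

the second, by 16 hours 16 minutes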